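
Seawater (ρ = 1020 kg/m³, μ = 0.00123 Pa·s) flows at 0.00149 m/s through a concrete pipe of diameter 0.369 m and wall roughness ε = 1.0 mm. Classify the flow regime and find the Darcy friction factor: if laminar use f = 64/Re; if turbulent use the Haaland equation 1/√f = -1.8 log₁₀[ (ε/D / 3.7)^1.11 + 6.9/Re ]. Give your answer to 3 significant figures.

f ≈ 0.140

Re = ρVD/μ = 1020·0.00149·0.369/0.00123 = 455.9.
Re < 2300 → laminar, so f = 64/Re = 0.1404 (roughness is irrelevant in laminar flow).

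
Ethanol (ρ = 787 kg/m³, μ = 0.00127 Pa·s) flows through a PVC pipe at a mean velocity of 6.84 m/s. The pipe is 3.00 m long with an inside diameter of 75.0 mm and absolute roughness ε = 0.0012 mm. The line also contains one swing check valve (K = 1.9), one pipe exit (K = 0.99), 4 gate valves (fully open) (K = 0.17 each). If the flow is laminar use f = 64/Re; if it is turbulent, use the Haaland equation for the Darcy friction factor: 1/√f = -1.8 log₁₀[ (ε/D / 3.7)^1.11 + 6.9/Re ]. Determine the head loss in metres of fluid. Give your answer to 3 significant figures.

h_f ≈ 9.88 m

Reynolds number Re = ρVD/μ = 787 · 6.84 · 0.075 / 0.00127 = 3.179e+05.
Re > 4000 → turbulent. Relative roughness ε/D = 1.2e-06/0.075 = 1.6e-05. Haaland: 1/√f = -1.8 log₁₀[(1.6e-05/3.7)^1.11 + 6.9/3.179e+05] = -1.8 log₁₀[1.11e-06 + 2.17e-05] = 8.355, so f = 0.01432.
Total minor-loss coefficient ΣK = 1·1.9 + 1·0.99 + 4·0.17 = 3.57.
ΔP = [f·L/D + ΣK]·(ρV²/2) = [0.01432·3/0.075 + 3.57]·(787·6.84²/2) = [0.573 + 3.57]·1.841e+04 = 7.627e+04 Pa.
Head loss h_f = ΔP/(ρg) = 7.627e+04/(787·9.81) = 9.88 m.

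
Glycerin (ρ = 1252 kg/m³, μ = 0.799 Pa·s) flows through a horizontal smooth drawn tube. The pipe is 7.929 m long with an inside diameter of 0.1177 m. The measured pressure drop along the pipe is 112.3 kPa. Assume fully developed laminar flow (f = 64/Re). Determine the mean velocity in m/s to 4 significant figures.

For laminar flow, f = 64/Re with Re = ρVD/μ, so Darcy-Weisbach reduces to ΔP = 32μLV/D². Solving for V: V = ΔP·D²/(32μL) = 1.123e+05·(0.1177)²/(32·0.799·7.929) = 7.674 m/s.
Check: Re = ρVD/μ = 1252·7.674·0.1177/0.799 = 1415 < 2300, so the laminar assumption holds.

V ≈ 7.674 m/s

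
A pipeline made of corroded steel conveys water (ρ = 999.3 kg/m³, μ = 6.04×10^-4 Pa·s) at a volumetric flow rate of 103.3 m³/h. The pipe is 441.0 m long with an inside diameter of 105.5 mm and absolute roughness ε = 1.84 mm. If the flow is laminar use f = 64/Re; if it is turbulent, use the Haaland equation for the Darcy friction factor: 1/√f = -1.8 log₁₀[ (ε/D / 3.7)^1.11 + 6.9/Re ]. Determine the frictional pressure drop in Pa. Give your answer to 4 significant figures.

Q = 103.3 m³/h = 103.3/3600 = 0.02869 m³/s.
Cross-sectional area A = πD²/4 = π(0.1055)²/4 = 0.008742 m²; mean velocity V = Q/A = 0.02869/0.008742 = 3.282 m/s.
Reynolds number Re = ρVD/μ = 999.3 · 3.282 · 0.1055 / 0.000604 = 5.729e+05.
Re > 4000 → turbulent. Relative roughness ε/D = 0.00184/0.1055 = 0.0174. Haaland: 1/√f = -1.8 log₁₀[(0.0174/3.7)^1.11 + 6.9/5.729e+05] = -1.8 log₁₀[0.00261 + 1.2e-05] = 4.645, so f = 0.04635.
Darcy-Weisbach: ΔP = f(L/D)(ρV²/2) = 0.04635·(441/0.1055)·(999.3·3.282²/2) = 0.04635·4180·5384 = 1.043e+06 Pa.

ΔP ≈ 1043000 Pa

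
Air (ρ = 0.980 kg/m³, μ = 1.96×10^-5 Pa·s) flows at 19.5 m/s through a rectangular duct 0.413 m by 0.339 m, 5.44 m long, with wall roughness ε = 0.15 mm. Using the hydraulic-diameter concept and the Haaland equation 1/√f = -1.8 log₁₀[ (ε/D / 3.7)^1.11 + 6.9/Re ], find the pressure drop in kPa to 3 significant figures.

ΔP ≈ 0.0470 kPa

Hydraulic diameter D_h = 4A/P = 4·(0.413·0.339)/(2·(0.413+0.339)) = 0.56/1.504 = 0.3724 m.
Re = ρVD_h/μ = 0.98·19.5·0.3724/1.96e-05 = 3.631e+05.
ε/D_h = 0.00015/0.3724 = 0.000403; Haaland gives 1/√f = -1.8 log₁₀[3.99e-05+1.9e-05] = 7.614, so f = 0.01725.
ΔP = f(L/D_h)(ρV²/2) = 0.01725·5.44/0.3724·186.3 = 46.96 Pa.
ΔP = 0.0470 kPa.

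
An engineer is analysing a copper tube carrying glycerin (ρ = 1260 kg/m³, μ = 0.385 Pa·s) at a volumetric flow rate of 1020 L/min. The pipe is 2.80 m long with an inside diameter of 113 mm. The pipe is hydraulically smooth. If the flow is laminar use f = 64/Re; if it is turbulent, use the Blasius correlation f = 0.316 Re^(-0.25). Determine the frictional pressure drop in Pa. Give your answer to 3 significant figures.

ΔP ≈ 4580 Pa

Q = 1020 L/min = 1020/60000 = 0.017 m³/s.
Cross-sectional area A = πD²/4 = π(0.113)²/4 = 0.01003 m²; mean velocity V = Q/A = 0.017/0.01003 = 1.695 m/s.
Reynolds number Re = ρVD/μ = 1260 · 1.695 · 0.113 / 0.385 = 626.9.
Re < 2300 → laminar flow, so f = 64/Re = 64/626.9 = 0.1021 (the turbulent correlation is not needed).
Darcy-Weisbach: ΔP = f(L/D)(ρV²/2) = 0.1021·(2.8/0.113)·(1260·1.695²/2) = 0.1021·24.78·1810 = 4579 Pa.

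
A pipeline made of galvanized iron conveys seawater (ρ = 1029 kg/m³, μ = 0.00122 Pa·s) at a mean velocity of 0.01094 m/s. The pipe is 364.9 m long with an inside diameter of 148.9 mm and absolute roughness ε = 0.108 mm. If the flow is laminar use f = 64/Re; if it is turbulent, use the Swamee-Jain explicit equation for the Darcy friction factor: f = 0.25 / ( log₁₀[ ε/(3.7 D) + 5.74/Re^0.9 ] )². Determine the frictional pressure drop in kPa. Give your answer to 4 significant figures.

Reynolds number Re = ρVD/μ = 1029 · 0.01094 · 0.1489 / 0.00122 = 1374.
Re < 2300 → laminar flow, so f = 64/Re = 64/1374 = 0.04658 (the turbulent correlation is not needed).
Darcy-Weisbach: ΔP = f(L/D)(ρV²/2) = 0.04658·(364.9/0.1489)·(1029·0.01094²/2) = 0.04658·2451·0.06158 = 7.029 Pa.
ΔP = 7.029 Pa = 0.007029 kPa.

ΔP ≈ 0.007029 kPa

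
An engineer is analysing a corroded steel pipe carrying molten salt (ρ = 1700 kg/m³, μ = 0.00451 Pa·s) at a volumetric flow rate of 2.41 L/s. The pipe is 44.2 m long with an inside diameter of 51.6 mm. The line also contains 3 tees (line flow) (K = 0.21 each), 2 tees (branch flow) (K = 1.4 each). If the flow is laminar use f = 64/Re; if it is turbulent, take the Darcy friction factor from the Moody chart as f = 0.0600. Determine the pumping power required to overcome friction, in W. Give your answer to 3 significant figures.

Q = 2.41 L/s = 2.41/1000 = 0.00241 m³/s.
Cross-sectional area A = πD²/4 = π(0.0516)²/4 = 0.002091 m²; mean velocity V = Q/A = 0.00241/0.002091 = 1.152 m/s.
Reynolds number Re = ρVD/μ = 1700 · 1.152 · 0.0516 / 0.00451 = 2.242e+04.
Re > 4000 → turbulent; use the Moody-chart value f = 0.0600.
Total minor-loss coefficient ΣK = 3·0.21 + 2·1.4 = 3.43.
ΔP = [f·L/D + ΣK]·(ρV²/2) = [0.06·44.2/0.0516 + 3.43]·(1700·1.152²/2) = [51.4 + 3.43]·1129 = 6.19e+04 Pa.
Pumping power P = QΔP = 0.00241·6.19e+04 = 149.2 W = 149 W.

P ≈ 149 W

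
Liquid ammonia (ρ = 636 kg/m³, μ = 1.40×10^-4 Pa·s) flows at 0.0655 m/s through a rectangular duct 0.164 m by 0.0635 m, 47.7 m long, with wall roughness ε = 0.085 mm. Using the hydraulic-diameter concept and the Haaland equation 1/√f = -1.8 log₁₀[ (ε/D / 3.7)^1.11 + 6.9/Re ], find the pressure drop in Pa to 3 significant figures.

ΔP ≈ 18.4 Pa

Hydraulic diameter D_h = 4A/P = 4·(0.164·0.0635)/(2·(0.164+0.0635)) = 0.04166/0.455 = 0.09155 m.
Re = ρVD_h/μ = 636·0.0655·0.09155/0.00014 = 2.724e+04.
ε/D_h = 8.5e-05/0.09155 = 0.000928; Haaland gives 1/√f = -1.8 log₁₀[0.000101+0.000253] = 6.212, so f = 0.02592.
ΔP = f(L/D_h)(ρV²/2) = 0.02592·47.7/0.09155·1.364 = 18.42 Pa.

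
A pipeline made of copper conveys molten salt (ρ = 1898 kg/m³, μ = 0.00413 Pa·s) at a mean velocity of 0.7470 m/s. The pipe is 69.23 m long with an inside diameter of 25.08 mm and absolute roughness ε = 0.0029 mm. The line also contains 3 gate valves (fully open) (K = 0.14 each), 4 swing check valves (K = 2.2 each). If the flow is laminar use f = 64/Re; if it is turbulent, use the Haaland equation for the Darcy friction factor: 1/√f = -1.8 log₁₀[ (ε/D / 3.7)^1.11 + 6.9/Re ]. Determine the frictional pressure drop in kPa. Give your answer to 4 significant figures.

Reynolds number Re = ρVD/μ = 1898 · 0.747 · 0.02508 / 0.00413 = 8610.
Re > 4000 → turbulent. Relative roughness ε/D = 2.9e-06/0.02508 = 0.000116. Haaland: 1/√f = -1.8 log₁₀[(0.000116/3.7)^1.11 + 6.9/8610] = -1.8 log₁₀[9.98e-06 + 0.000801] = 5.563, so f = 0.03231.
Total minor-loss coefficient ΣK = 3·0.14 + 4·2.2 = 9.22.
ΔP = [f·L/D + ΣK]·(ρV²/2) = [0.03231·69.23/0.02508 + 9.22]·(1898·0.747²/2) = [89.18 + 9.22]·529.6 = 5.211e+04 Pa.
ΔP = 5.211e+04 Pa = 52.11 kPa.

ΔP ≈ 52.11 kPa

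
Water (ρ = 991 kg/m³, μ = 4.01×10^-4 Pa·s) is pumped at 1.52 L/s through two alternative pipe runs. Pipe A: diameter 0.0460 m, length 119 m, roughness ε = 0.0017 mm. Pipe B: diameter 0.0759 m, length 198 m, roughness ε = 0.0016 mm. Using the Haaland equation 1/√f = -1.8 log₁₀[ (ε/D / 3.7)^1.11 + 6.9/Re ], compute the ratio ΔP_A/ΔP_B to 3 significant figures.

ΔP_A/ΔP_B ≈ 6.64

Pipe A: V = Q/A = 0.00152/0.001662 = 0.9146 m/s; Re = 1.04e+05; ε/D = 3.7e-05; Haaland → f = 0.01783; ΔP_A = f(L/D)(ρV²/2) = 1.912e+04 Pa.
Pipe B: V = Q/A = 0.00152/0.004525 = 0.3359 m/s; Re = 6.301e+04; ε/D = 2.11e-05; Haaland → f = 0.01974; ΔP_B = f(L/D)(ρV²/2) = 2879 Pa.
ΔP_A/ΔP_B = 1.912e+04/2879 = 6.64.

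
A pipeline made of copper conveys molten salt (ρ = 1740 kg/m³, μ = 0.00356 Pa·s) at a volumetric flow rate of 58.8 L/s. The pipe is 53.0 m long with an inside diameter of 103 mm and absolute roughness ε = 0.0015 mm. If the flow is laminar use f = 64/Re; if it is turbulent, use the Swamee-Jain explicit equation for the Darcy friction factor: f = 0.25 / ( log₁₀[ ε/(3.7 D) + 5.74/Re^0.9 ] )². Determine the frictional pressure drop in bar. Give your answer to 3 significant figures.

Q = 58.8 L/s = 58.8/1000 = 0.0588 m³/s.
Cross-sectional area A = πD²/4 = π(0.103)²/4 = 0.008332 m²; mean velocity V = Q/A = 0.0588/0.008332 = 7.057 m/s.
Reynolds number Re = ρVD/μ = 1740 · 7.057 · 0.103 / 0.00356 = 3.553e+05.
Re > 4000 → turbulent. Relative roughness ε/D = 1.5e-06/0.103 = 1.46e-05. Swamee-Jain: f = 0.25/(log₁₀[1.46e-05/3.7 + 5.74/3.553e+05^0.9])² = 0.25/(log₁₀[3.94e-06 + 5.8e-05])² = 0.25/(-4.208)² = 0.01412.
Darcy-Weisbach: ΔP = f(L/D)(ρV²/2) = 0.01412·(53/0.103)·(1740·7.057²/2) = 0.01412·514.6·4.333e+04 = 3.147e+05 Pa.
ΔP = 3.147e+05 Pa = 3.15 bar.

ΔP ≈ 3.15 bar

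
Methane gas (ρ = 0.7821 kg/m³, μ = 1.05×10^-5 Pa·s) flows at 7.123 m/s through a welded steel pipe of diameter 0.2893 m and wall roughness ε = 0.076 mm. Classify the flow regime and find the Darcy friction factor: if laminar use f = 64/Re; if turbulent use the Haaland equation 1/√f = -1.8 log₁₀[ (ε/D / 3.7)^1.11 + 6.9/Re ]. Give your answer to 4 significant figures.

f ≈ 0.01787

Re = ρVD/μ = 0.7821·7.123·0.2893/1.05e-05 = 1.535e+05.
Re > 4000 → turbulent. ε/D = 7.6e-05/0.2893 = 0.000263; Haaland: 1/√f = -1.8 log₁₀[2.48e-05 + 4.5e-05] = 7.481, so f = 0.01787.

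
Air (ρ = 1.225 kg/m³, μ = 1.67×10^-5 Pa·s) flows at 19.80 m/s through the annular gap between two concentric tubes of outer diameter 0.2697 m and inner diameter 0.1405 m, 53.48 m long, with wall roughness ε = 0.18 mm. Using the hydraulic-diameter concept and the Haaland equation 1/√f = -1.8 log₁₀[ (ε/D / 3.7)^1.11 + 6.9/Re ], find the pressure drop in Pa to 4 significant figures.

ΔP ≈ 2229 Pa

Hydraulic diameter D_h = 4A/P = D_o - D_i = 0.2697 - 0.1405 = 0.1292 m.
Re = ρVD_h/μ = 1.225·19.8·0.1292/1.67e-05 = 1.876e+05.
ε/D_h = 0.00018/0.1292 = 0.00139; Haaland gives 1/√f = -1.8 log₁₀[0.000158+3.68e-05] = 6.678, so f = 0.02242.
ΔP = f(L/D_h)(ρV²/2) = 0.02242·53.48/0.1292·240.1 = 2229 Pa.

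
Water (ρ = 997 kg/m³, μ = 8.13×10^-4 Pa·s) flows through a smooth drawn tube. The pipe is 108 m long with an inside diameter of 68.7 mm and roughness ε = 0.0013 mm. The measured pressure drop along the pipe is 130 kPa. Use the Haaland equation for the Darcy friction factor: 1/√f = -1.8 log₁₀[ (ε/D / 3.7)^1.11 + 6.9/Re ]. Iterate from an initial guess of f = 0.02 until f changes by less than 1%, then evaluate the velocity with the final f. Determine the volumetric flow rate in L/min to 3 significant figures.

Q ≈ 748 L/min

Rearranging Darcy-Weisbach: V = √(2·ΔP·D/(f·L·ρ)). With ε/D = 1.3e-06/0.0687 = 1.89e-05, iterate starting from f = 0.02:
  f = 0.02 → V = √(2·1.3e+05·0.0687/(0.02·108·997)) = 2.88 m/s; Re = ρVD/μ = 2.426e+05; f → 0.01507
  f = 0.01507 → V = 3.318 m/s; Re = 2.796e+05; f → 0.01468
  f = 0.01468 → V = 3.361 m/s; Re = 2.832e+05; f → 0.01465
Converged (Δf/f < 1%). With the final f = 0.01465: V = √(2·1.3e+05·0.0687/(0.01465·108·997)) = 3.365 m/s.
Q = V·A = 3.365·(π/4·0.0687²) = 0.01247 m³/s = 748 L/min.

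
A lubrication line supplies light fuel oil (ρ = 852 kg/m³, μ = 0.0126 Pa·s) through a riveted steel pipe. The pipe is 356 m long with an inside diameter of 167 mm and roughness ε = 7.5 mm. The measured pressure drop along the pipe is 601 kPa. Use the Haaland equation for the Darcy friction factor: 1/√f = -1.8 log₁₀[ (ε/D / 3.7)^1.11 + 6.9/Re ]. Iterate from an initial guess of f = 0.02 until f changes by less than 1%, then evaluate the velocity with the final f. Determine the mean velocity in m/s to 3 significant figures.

Rearranging Darcy-Weisbach: V = √(2·ΔP·D/(f·L·ρ)). With ε/D = 0.0075/0.167 = 0.0449, iterate starting from f = 0.02:
  f = 0.02 → V = √(2·6.01e+05·0.167/(0.02·356·852)) = 5.752 m/s; Re = ρVD/μ = 6.496e+04; f → 0.06864
  f = 0.06864 → V = 3.105 m/s; Re = 3.506e+04; f → 0.06898
Converged (Δf/f < 1%). With the final f = 0.06898: V = √(2·6.01e+05·0.167/(0.06898·356·852)) = 3.098 m/s.

V ≈ 3.10 m/s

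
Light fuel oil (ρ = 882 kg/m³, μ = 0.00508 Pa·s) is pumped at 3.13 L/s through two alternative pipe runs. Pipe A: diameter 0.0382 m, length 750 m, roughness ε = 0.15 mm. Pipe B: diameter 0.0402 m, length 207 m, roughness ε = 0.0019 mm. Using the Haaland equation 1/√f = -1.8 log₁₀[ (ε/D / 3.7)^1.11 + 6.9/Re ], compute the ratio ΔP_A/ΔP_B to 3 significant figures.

ΔP_A/ΔP_B ≈ 5.77

Pipe A: V = Q/A = 0.00313/0.001146 = 2.731 m/s; Re = 1.811e+04; ε/D = 0.00393; Haaland → f = 0.03306; ΔP_A = f(L/D)(ρV²/2) = 2.135e+06 Pa.
Pipe B: V = Q/A = 0.00313/0.001269 = 2.466 m/s; Re = 1.721e+04; ε/D = 4.73e-05; Haaland → f = 0.02681; ΔP_B = f(L/D)(ρV²/2) = 3.702e+05 Pa.
ΔP_A/ΔP_B = 2.135e+06/3.702e+05 = 5.77.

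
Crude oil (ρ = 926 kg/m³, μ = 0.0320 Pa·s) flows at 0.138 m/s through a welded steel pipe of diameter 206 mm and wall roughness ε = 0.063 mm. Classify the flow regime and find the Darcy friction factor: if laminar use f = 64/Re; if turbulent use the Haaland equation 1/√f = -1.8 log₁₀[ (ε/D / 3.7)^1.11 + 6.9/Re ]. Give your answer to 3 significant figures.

Re = ρVD/μ = 926·0.138·0.206/0.032 = 822.6.
Re < 2300 → laminar, so f = 64/Re = 0.0778 (roughness is irrelevant in laminar flow).

f ≈ 0.0778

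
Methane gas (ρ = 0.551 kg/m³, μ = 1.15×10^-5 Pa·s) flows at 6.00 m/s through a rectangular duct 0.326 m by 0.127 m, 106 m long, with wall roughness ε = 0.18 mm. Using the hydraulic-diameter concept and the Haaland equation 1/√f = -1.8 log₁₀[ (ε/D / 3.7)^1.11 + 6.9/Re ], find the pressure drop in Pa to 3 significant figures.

Hydraulic diameter D_h = 4A/P = 4·(0.326·0.127)/(2·(0.326+0.127)) = 0.1656/0.906 = 0.1828 m.
Re = ρVD_h/μ = 0.551·6·0.1828/1.15e-05 = 5.255e+04.
ε/D_h = 0.00018/0.1828 = 0.000985; Haaland gives 1/√f = -1.8 log₁₀[0.000108+0.000131] = 6.519, so f = 0.02353.
ΔP = f(L/D_h)(ρV²/2) = 0.02353·106/0.1828·9.918 = 135.3 Pa.

ΔP ≈ 135 Pa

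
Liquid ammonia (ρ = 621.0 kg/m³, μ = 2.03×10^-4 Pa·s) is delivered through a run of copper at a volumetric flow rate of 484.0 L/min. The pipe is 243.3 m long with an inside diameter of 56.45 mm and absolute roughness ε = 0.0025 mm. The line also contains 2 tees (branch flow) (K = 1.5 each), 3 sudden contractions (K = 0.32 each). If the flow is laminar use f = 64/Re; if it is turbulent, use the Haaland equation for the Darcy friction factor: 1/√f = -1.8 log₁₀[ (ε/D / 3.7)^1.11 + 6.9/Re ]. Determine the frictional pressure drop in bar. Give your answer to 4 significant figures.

ΔP ≈ 1.990 bar

Q = 484.0 L/min = 484.0/60000 = 0.008067 m³/s.
Cross-sectional area A = πD²/4 = π(0.05645)²/4 = 0.002503 m²; mean velocity V = Q/A = 0.008067/0.002503 = 3.223 m/s.
Reynolds number Re = ρVD/μ = 621 · 3.223 · 0.05645 / 0.000203 = 5.566e+05.
Re > 4000 → turbulent. Relative roughness ε/D = 2.5e-06/0.05645 = 4.43e-05. Haaland: 1/√f = -1.8 log₁₀[(4.43e-05/3.7)^1.11 + 6.9/5.566e+05] = -1.8 log₁₀[3.44e-06 + 1.24e-05] = 8.641, so f = 0.01339.
Total minor-loss coefficient ΣK = 2·1.5 + 3·0.32 = 3.96.
ΔP = [f·L/D + ΣK]·(ρV²/2) = [0.01339·243.3/0.05645 + 3.96]·(621·3.223²/2) = [57.73 + 3.96]·3226 = 1.99e+05 Pa.
ΔP = 1.99e+05 Pa = 1.990 bar.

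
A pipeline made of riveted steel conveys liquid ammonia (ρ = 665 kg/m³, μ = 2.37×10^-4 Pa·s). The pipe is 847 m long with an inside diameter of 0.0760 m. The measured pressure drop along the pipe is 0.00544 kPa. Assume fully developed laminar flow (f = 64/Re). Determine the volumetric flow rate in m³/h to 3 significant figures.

For laminar flow, f = 64/Re with Re = ρVD/μ, so Darcy-Weisbach reduces to ΔP = 32μLV/D². Solving for V: V = ΔP·D²/(32μL) = 5.44·(0.076)²/(32·0.000237·847) = 0.004892 m/s.
Check: Re = ρVD/μ = 665·0.004892·0.076/0.000237 = 1043 < 2300, so the laminar assumption holds.
Q = V·A = 0.004892·(π/4·0.076²) = 2.219e-05 m³/s = 0.0799 m³/h.

Q ≈ 0.0799 m³/h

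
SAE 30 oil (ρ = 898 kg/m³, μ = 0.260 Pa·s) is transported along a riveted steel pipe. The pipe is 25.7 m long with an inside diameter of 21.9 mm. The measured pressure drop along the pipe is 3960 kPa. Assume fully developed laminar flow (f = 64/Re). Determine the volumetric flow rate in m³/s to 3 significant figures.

Q ≈ 0.00335 m³/s

For laminar flow, f = 64/Re with Re = ρVD/μ, so Darcy-Weisbach reduces to ΔP = 32μLV/D². Solving for V: V = ΔP·D²/(32μL) = 3.96e+06·(0.0219)²/(32·0.26·25.7) = 8.882 m/s.
Check: Re = ρVD/μ = 898·8.882·0.0219/0.26 = 671.9 < 2300, so the laminar assumption holds.
Q = V·A = 8.882·(π/4·0.0219²) = 0.003346 m³/s = 0.00335 m³/s.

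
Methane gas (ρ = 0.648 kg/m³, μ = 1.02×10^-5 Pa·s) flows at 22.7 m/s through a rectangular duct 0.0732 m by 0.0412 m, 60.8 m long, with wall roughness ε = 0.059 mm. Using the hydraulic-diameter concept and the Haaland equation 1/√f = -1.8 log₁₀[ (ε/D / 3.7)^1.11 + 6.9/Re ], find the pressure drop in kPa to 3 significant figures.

ΔP ≈ 4.42 kPa

Hydraulic diameter D_h = 4A/P = 4·(0.0732·0.0412)/(2·(0.0732+0.0412)) = 0.01206/0.2288 = 0.05272 m.
Re = ρVD_h/μ = 0.648·22.7·0.05272/1.02e-05 = 7.603e+04.
ε/D_h = 5.9e-05/0.05272 = 0.00112; Haaland gives 1/√f = -1.8 log₁₀[0.000124+9.07e-05] = 6.602, so f = 0.02294.
ΔP = f(L/D_h)(ρV²/2) = 0.02294·60.8/0.05272·167 = 4417 Pa.
ΔP = 4.42 kPa.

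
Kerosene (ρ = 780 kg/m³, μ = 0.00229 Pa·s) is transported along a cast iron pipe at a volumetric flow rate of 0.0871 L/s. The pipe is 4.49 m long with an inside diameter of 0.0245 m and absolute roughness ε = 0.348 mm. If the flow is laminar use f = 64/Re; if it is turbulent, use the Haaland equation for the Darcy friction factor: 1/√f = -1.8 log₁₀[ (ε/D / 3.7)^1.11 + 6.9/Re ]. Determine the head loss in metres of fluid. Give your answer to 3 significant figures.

h_f ≈ 0.0132 m

Q = 0.0871 L/s = 0.0871/1000 = 8.71e-05 m³/s.
Cross-sectional area A = πD²/4 = π(0.0245)²/4 = 0.0004714 m²; mean velocity V = Q/A = 8.71e-05/0.0004714 = 0.1848 m/s.
Reynolds number Re = ρVD/μ = 780 · 0.1848 · 0.0245 / 0.00229 = 1542.
Re < 2300 → laminar flow, so f = 64/Re = 64/1542 = 0.04151 (the turbulent correlation is not needed).
Darcy-Weisbach: ΔP = f(L/D)(ρV²/2) = 0.04151·(4.49/0.0245)·(780·0.1848²/2) = 0.04151·183.3·13.31 = 101.3 Pa.
Head loss h_f = ΔP/(ρg) = 101.3/(780·9.81) = 0.0132 m.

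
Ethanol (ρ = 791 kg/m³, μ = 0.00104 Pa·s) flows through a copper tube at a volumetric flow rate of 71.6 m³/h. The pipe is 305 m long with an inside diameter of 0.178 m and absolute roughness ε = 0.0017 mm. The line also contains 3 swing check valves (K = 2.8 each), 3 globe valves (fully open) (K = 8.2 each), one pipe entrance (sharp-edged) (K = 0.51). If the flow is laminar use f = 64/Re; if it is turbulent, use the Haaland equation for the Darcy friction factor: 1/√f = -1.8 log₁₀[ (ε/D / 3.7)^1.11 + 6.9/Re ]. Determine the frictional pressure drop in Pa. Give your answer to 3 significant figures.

ΔP ≈ 16100 Pa

Q = 71.6 m³/h = 71.6/3600 = 0.01989 m³/s.
Cross-sectional area A = πD²/4 = π(0.178)²/4 = 0.02488 m²; mean velocity V = Q/A = 0.01989/0.02488 = 0.7992 m/s.
Reynolds number Re = ρVD/μ = 791 · 0.7992 · 0.178 / 0.00104 = 1.082e+05.
Re > 4000 → turbulent. Relative roughness ε/D = 1.7e-06/0.178 = 9.55e-06. Haaland: 1/√f = -1.8 log₁₀[(9.55e-06/3.7)^1.11 + 6.9/1.082e+05] = -1.8 log₁₀[6.27e-07 + 6.38e-05] = 7.544, so f = 0.01757.
Total minor-loss coefficient ΣK = 3·2.8 + 3·8.2 + 1·0.51 = 33.5.
ΔP = [f·L/D + ΣK]·(ρV²/2) = [0.01757·305/0.178 + 33.5]·(791·0.7992²/2) = [30.11 + 33.5]·252.6 = 1.607e+04 Pa.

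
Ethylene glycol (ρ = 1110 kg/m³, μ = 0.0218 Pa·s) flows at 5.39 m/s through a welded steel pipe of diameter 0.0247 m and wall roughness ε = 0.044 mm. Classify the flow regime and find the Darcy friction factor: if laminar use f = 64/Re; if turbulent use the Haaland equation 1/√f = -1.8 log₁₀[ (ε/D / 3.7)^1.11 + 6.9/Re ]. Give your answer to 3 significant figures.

f ≈ 0.0364

Re = ρVD/μ = 1110·5.39·0.0247/0.0218 = 6779.
Re > 4000 → turbulent. ε/D = 4.4e-05/0.0247 = 0.00178; Haaland: 1/√f = -1.8 log₁₀[0.000208 + 0.00102] = 5.241, so f = 0.03641.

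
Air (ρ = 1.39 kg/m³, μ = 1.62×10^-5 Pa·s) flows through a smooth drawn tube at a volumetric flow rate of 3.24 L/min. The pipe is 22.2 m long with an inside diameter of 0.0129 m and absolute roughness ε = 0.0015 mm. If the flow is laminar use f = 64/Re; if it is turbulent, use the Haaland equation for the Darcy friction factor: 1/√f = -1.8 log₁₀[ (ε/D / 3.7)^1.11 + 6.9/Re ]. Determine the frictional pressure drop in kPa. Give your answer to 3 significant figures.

Q = 3.24 L/min = 3.24/60000 = 5.4e-05 m³/s.
Cross-sectional area A = πD²/4 = π(0.0129)²/4 = 0.0001307 m²; mean velocity V = Q/A = 5.4e-05/0.0001307 = 0.4132 m/s.
Reynolds number Re = ρVD/μ = 1.39 · 0.4132 · 0.0129 / 1.62e-05 = 457.3.
Re < 2300 → laminar flow, so f = 64/Re = 64/457.3 = 0.1399 (the turbulent correlation is not needed).
Darcy-Weisbach: ΔP = f(L/D)(ρV²/2) = 0.1399·(22.2/0.0129)·(1.39·0.4132²/2) = 0.1399·1721·0.1186 = 28.57 Pa.
ΔP = 28.57 Pa = 0.0286 kPa.

ΔP ≈ 0.0286 kPa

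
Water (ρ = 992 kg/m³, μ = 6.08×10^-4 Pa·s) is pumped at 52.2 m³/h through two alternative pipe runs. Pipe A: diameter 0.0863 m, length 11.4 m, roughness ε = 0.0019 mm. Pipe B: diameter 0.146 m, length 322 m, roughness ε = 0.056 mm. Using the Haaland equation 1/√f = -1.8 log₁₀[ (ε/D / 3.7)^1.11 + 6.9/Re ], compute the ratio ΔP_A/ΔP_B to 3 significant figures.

ΔP_A/ΔP_B ≈ 0.387

Pipe A: V = Q/A = 0.0145/0.005849 = 2.479 m/s; Re = 3.49e+05; ε/D = 2.2e-05; Haaland → f = 0.01415; ΔP_A = f(L/D)(ρV²/2) = 5696 Pa.
Pipe B: V = Q/A = 0.0145/0.01674 = 0.8661 m/s; Re = 2.063e+05; ε/D = 0.000384; Haaland → f = 0.01794; ΔP_B = f(L/D)(ρV²/2) = 1.472e+04 Pa.
ΔP_A/ΔP_B = 5696/1.472e+04 = 0.387.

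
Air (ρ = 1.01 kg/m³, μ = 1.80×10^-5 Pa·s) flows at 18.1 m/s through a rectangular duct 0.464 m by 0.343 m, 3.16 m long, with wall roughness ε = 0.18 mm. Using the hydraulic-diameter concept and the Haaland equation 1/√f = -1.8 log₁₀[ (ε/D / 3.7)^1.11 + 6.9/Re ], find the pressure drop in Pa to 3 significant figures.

ΔP ≈ 23.2 Pa

Hydraulic diameter D_h = 4A/P = 4·(0.464·0.343)/(2·(0.464+0.343)) = 0.6366/1.614 = 0.3944 m.
Re = ρVD_h/μ = 1.01·18.1·0.3944/1.8e-05 = 4.006e+05.
ε/D_h = 0.00018/0.3944 = 0.000456; Haaland gives 1/√f = -1.8 log₁₀[4.58e-05+1.72e-05] = 7.561, so f = 0.01749.
ΔP = f(L/D_h)(ρV²/2) = 0.01749·3.16/0.3944·165.4 = 23.19 Pa.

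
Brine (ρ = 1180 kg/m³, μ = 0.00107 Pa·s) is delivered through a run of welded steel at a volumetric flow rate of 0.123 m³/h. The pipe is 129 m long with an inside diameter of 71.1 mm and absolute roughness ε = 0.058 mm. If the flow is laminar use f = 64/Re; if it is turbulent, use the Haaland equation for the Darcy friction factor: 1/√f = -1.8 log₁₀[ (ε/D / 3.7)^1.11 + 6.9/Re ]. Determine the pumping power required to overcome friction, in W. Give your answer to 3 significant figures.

Q = 0.123 m³/h = 0.123/3600 = 3.417e-05 m³/s.
Cross-sectional area A = πD²/4 = π(0.0711)²/4 = 0.00397 m²; mean velocity V = Q/A = 3.417e-05/0.00397 = 0.008605 m/s.
Reynolds number Re = ρVD/μ = 1180 · 0.008605 · 0.0711 / 0.00107 = 674.7.
Re < 2300 → laminar flow, so f = 64/Re = 64/674.7 = 0.09485 (the turbulent correlation is not needed).
Darcy-Weisbach: ΔP = f(L/D)(ρV²/2) = 0.09485·(129/0.0711)·(1180·0.008605²/2) = 0.09485·1814·0.04369 = 7.519 Pa.
Pumping power P = QΔP = 3.417e-05·7.519 = 2.569×10^-4 W = 2.57×10^-4 W.

P ≈ 2.57×10^-4 W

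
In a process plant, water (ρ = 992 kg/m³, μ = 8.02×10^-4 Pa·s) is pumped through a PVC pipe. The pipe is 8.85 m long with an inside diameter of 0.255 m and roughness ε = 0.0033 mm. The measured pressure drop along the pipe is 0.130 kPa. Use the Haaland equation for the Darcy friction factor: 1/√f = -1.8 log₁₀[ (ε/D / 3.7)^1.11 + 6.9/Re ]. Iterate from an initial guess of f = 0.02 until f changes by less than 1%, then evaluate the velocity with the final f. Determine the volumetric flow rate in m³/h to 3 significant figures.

Q ≈ 129 m³/h

Rearranging Darcy-Weisbach: V = √(2·ΔP·D/(f·L·ρ)). With ε/D = 3.3e-06/0.255 = 1.29e-05, iterate starting from f = 0.02:
  f = 0.02 → V = √(2·130·0.255/(0.02·8.85·992)) = 0.6145 m/s; Re = ρVD/μ = 1.938e+05; f → 0.01567
  f = 0.01567 → V = 0.6942 m/s; Re = 2.19e+05; f → 0.01531
  f = 0.01531 → V = 0.7023 m/s; Re = 2.215e+05; f → 0.01528
Converged (Δf/f < 1%). With the final f = 0.01528: V = √(2·130·0.255/(0.01528·8.85·992)) = 0.703 m/s.
Q = V·A = 0.703·(π/4·0.255²) = 0.0359 m³/s = 129 m³/h.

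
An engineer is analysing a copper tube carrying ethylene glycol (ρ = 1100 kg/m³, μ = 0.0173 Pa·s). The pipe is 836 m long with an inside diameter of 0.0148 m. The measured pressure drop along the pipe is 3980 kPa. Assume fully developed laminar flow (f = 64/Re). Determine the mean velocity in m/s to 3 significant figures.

For laminar flow, f = 64/Re with Re = ρVD/μ, so Darcy-Weisbach reduces to ΔP = 32μLV/D². Solving for V: V = ΔP·D²/(32μL) = 3.98e+06·(0.0148)²/(32·0.0173·836) = 1.884 m/s.
Check: Re = ρVD/μ = 1100·1.884·0.0148/0.0173 = 1773 < 2300, so the laminar assumption holds.

V ≈ 1.88 m/s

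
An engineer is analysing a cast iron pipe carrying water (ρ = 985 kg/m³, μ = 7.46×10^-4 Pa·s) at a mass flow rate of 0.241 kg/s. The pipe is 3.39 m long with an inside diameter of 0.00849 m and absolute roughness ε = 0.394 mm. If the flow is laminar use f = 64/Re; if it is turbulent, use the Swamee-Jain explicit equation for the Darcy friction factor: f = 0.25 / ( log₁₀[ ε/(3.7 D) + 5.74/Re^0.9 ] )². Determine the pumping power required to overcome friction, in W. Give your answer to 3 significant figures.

P ≈ 62.9 W

A = πD²/4 = π(0.00849)²/4 = 5.661e-05 m²; mean velocity V = ṁ/(ρA) = 0.241/(985 · 5.661e-05) = 4.322 m/s.
Reynolds number Re = ρVD/μ = 985 · 4.322 · 0.00849 / 0.000746 = 4.845e+04.
Re > 4000 → turbulent. Relative roughness ε/D = 0.000394/0.00849 = 0.0464. Swamee-Jain: f = 0.25/(log₁₀[0.0464/3.7 + 5.74/4.845e+04^0.9])² = 0.25/(log₁₀[0.0125 + 0.000348])² = 0.25/(-1.89)² = 0.07001.
Darcy-Weisbach: ΔP = f(L/D)(ρV²/2) = 0.07001·(3.39/0.00849)·(985·4.322²/2) = 0.07001·399.3·9199 = 2.572e+05 Pa.
Q = ṁ/ρ = 0.241/985 = 0.0002447 m³/s.
Pumping power P = QΔP = 0.0002447·2.572e+05 = 62.92 W = 62.9 W.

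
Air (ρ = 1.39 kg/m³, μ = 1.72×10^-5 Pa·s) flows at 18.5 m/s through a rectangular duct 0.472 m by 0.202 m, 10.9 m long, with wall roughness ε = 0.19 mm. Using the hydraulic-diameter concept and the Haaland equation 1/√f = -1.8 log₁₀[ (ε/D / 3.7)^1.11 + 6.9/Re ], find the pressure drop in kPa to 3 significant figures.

ΔP ≈ 0.171 kPa

Hydraulic diameter D_h = 4A/P = 4·(0.472·0.202)/(2·(0.472+0.202)) = 0.3814/1.348 = 0.2829 m.
Re = ρVD_h/μ = 1.39·18.5·0.2829/1.72e-05 = 4.23e+05.
ε/D_h = 0.00019/0.2829 = 0.000672; Haaland gives 1/√f = -1.8 log₁₀[7.04e-05+1.63e-05] = 7.312, so f = 0.0187.
ΔP = f(L/D_h)(ρV²/2) = 0.0187·10.9/0.2829·237.9 = 171.4 Pa.
ΔP = 0.171 kPa.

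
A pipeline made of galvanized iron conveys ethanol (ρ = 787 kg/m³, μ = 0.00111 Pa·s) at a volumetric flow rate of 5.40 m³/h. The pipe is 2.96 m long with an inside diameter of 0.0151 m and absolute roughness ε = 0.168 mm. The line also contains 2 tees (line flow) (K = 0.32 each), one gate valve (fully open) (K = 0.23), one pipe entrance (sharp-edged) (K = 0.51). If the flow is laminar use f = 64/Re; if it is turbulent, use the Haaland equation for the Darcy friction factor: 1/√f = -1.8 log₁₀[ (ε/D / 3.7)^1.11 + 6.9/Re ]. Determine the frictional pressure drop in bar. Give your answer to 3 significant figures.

ΔP ≈ 2.54 bar

Q = 5.40 m³/h = 5.40/3600 = 0.0015 m³/s.
Cross-sectional area A = πD²/4 = π(0.0151)²/4 = 0.0001791 m²; mean velocity V = Q/A = 0.0015/0.0001791 = 8.376 m/s.
Reynolds number Re = ρVD/μ = 787 · 8.376 · 0.0151 / 0.00111 = 8.968e+04.
Re > 4000 → turbulent. Relative roughness ε/D = 0.000168/0.0151 = 0.0111. Haaland: 1/√f = -1.8 log₁₀[(0.0111/3.7)^1.11 + 6.9/8.968e+04] = -1.8 log₁₀[0.00159 + 7.69e-05] = 5.002, so f = 0.03997.
Total minor-loss coefficient ΣK = 2·0.32 + 1·0.23 + 1·0.51 = 1.38.
ΔP = [f·L/D + ΣK]·(ρV²/2) = [0.03997·2.96/0.0151 + 1.38]·(787·8.376²/2) = [7.836 + 1.38]·2.761e+04 = 2.544e+05 Pa.
ΔP = 2.544e+05 Pa = 2.54 bar.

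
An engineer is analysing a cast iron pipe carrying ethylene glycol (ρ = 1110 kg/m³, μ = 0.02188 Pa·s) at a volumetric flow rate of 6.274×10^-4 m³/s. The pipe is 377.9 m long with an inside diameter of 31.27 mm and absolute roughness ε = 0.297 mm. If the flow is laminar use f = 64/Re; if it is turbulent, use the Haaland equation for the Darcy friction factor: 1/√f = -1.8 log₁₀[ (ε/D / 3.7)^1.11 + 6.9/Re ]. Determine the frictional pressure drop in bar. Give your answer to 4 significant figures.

Cross-sectional area A = πD²/4 = π(0.03127)²/4 = 0.000768 m²; mean velocity V = Q/A = 0.0006274/0.000768 = 0.817 m/s.
Reynolds number Re = ρVD/μ = 1110 · 0.817 · 0.03127 / 0.0219 = 1296.
Re < 2300 → laminar flow, so f = 64/Re = 64/1296 = 0.04938 (the turbulent correlation is not needed).
Darcy-Weisbach: ΔP = f(L/D)(ρV²/2) = 0.04938·(377.9/0.03127)·(1110·0.817²/2) = 0.04938·1.209e+04·370.4 = 2.211e+05 Pa.
ΔP = 2.211e+05 Pa = 2.211 bar.

ΔP ≈ 2.211 bar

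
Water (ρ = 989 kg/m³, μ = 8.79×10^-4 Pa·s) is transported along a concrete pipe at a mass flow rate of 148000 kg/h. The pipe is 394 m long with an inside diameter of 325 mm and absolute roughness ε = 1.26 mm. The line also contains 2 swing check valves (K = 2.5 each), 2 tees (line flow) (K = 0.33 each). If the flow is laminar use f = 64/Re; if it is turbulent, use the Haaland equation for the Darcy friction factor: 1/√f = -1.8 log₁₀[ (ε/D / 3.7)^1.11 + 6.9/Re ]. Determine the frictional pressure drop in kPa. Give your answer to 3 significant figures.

ΔP ≈ 5.03 kPa

ṁ = 148000 kg/h = 148000/3600 = 41.11 kg/s.
A = πD²/4 = π(0.325)²/4 = 0.08296 m²; mean velocity V = ṁ/(ρA) = 41.11/(989 · 0.08296) = 0.5011 m/s.
Reynolds number Re = ρVD/μ = 989 · 0.5011 · 0.325 / 0.000879 = 1.832e+05.
Re > 4000 → turbulent. Relative roughness ε/D = 0.00126/0.325 = 0.00388. Haaland: 1/√f = -1.8 log₁₀[(0.00388/3.7)^1.11 + 6.9/1.832e+05] = -1.8 log₁₀[0.000493 + 3.77e-05] = 5.896, so f = 0.02877.
Total minor-loss coefficient ΣK = 2·2.5 + 2·0.33 = 5.66.
ΔP = [f·L/D + ΣK]·(ρV²/2) = [0.02877·394/0.325 + 5.66]·(989·0.5011²/2) = [34.88 + 5.66]·124.2 = 5033 Pa.
ΔP = 5033 Pa = 5.03 kPa.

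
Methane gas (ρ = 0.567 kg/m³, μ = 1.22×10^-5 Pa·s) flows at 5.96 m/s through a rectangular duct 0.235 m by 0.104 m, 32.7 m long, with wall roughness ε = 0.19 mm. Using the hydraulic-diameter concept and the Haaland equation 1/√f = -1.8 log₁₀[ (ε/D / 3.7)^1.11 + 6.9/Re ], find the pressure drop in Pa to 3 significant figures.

ΔP ≈ 57.8 Pa

Hydraulic diameter D_h = 4A/P = 4·(0.235·0.104)/(2·(0.235+0.104)) = 0.09776/0.678 = 0.1442 m.
Re = ρVD_h/μ = 0.567·5.96·0.1442/1.22e-05 = 3.994e+04.
ε/D_h = 0.00019/0.1442 = 0.00132; Haaland gives 1/√f = -1.8 log₁₀[0.000149+0.000173] = 6.287, so f = 0.0253.
ΔP = f(L/D_h)(ρV²/2) = 0.0253·32.7/0.1442·10.07 = 57.78 Pa.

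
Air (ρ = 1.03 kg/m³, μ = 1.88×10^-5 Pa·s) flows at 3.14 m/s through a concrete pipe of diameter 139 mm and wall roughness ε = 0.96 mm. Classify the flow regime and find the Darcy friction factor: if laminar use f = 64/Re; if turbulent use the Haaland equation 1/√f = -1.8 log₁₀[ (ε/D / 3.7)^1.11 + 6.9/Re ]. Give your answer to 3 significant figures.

Re = ρVD/μ = 1.03·3.14·0.139/1.88e-05 = 2.391e+04.
Re > 4000 → turbulent. ε/D = 0.00096/0.139 = 0.00691; Haaland: 1/√f = -1.8 log₁₀[0.000935 + 0.000289] = 5.242, so f = 0.03639.

f ≈ 0.0364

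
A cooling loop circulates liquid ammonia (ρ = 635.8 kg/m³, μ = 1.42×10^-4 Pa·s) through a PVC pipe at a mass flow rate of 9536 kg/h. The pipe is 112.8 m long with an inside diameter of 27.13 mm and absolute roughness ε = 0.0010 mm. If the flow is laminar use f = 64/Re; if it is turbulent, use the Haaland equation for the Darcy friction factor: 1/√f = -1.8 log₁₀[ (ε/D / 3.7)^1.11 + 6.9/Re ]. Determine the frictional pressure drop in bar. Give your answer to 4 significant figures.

ṁ = 9536 kg/h = 9536/3600 = 2.649 kg/s.
A = πD²/4 = π(0.02713)²/4 = 0.0005781 m²; mean velocity V = ṁ/(ρA) = 2.649/(635.8 · 0.0005781) = 7.207 m/s.
Reynolds number Re = ρVD/μ = 635.8 · 7.207 · 0.02713 / 0.000142 = 8.755e+05.
Re > 4000 → turbulent. Relative roughness ε/D = 1e-06/0.02713 = 3.69e-05. Haaland: 1/√f = -1.8 log₁₀[(3.69e-05/3.7)^1.11 + 6.9/8.755e+05] = -1.8 log₁₀[2.81e-06 + 7.88e-06] = 8.948, so f = 0.01249.
Darcy-Weisbach: ΔP = f(L/D)(ρV²/2) = 0.01249·(112.8/0.02713)·(635.8·7.207²/2) = 0.01249·4158·1.651e+04 = 8.574e+05 Pa.
ΔP = 8.574e+05 Pa = 8.574 bar.

ΔP ≈ 8.574 bar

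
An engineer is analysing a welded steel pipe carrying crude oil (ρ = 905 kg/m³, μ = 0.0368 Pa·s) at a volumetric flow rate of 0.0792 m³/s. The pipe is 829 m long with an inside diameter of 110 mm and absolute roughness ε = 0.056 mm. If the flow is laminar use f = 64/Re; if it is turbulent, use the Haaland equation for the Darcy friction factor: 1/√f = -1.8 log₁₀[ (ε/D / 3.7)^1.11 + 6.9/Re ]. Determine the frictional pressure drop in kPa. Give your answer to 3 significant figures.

Cross-sectional area A = πD²/4 = π(0.11)²/4 = 0.009503 m²; mean velocity V = Q/A = 0.0792/0.009503 = 8.334 m/s.
Reynolds number Re = ρVD/μ = 905 · 8.334 · 0.11 / 0.0368 = 2.254e+04.
Re > 4000 → turbulent. Relative roughness ε/D = 5.6e-05/0.11 = 0.000509. Haaland: 1/√f = -1.8 log₁₀[(0.000509/3.7)^1.11 + 6.9/2.254e+04] = -1.8 log₁₀[5.17e-05 + 0.000306] = 6.203, so f = 0.02599.
Darcy-Weisbach: ΔP = f(L/D)(ρV²/2) = 0.02599·(829/0.11)·(905·8.334²/2) = 0.02599·7536·3.143e+04 = 6.155e+06 Pa.
ΔP = 6.155e+06 Pa = 6150 kPa.

ΔP ≈ 6150 kPa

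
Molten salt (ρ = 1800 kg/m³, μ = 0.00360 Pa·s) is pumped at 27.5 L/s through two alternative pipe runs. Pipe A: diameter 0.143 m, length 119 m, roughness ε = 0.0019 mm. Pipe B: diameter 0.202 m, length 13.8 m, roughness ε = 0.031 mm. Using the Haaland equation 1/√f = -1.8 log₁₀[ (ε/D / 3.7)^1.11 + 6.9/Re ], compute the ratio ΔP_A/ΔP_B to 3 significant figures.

Pipe A: V = Q/A = 0.0275/0.01606 = 1.712 m/s; Re = 1.224e+05; ε/D = 1.33e-05; Haaland → f = 0.01715; ΔP_A = f(L/D)(ρV²/2) = 3.766e+04 Pa.
Pipe B: V = Q/A = 0.0275/0.03205 = 0.8581 m/s; Re = 8.667e+04; ε/D = 0.000153; Haaland → f = 0.019; ΔP_B = f(L/D)(ρV²/2) = 860.3 Pa.
ΔP_A/ΔP_B = 3.766e+04/860.3 = 43.8.

ΔP_A/ΔP_B ≈ 43.8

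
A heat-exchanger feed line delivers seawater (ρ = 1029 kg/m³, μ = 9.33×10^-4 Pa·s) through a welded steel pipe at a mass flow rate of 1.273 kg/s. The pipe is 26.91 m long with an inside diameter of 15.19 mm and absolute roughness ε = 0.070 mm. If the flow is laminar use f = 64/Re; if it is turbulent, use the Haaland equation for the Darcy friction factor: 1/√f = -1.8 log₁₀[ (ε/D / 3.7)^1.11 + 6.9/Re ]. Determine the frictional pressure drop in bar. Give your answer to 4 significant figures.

ΔP ≈ 12.95 bar

A = πD²/4 = π(0.01519)²/4 = 0.0001812 m²; mean velocity V = ṁ/(ρA) = 1.273/(1029 · 0.0001812) = 6.827 m/s.
Reynolds number Re = ρVD/μ = 1029 · 6.827 · 0.01519 / 0.000933 = 1.144e+05.
Re > 4000 → turbulent. Relative roughness ε/D = 7e-05/0.01519 = 0.00461. Haaland: 1/√f = -1.8 log₁₀[(0.00461/3.7)^1.11 + 6.9/1.144e+05] = -1.8 log₁₀[0.000597 + 6.03e-05] = 5.728, so f = 0.03048.
Darcy-Weisbach: ΔP = f(L/D)(ρV²/2) = 0.03048·(26.91/0.01519)·(1029·6.827²/2) = 0.03048·1772·2.398e+04 = 1.295e+06 Pa.
ΔP = 1.295e+06 Pa = 12.95 bar.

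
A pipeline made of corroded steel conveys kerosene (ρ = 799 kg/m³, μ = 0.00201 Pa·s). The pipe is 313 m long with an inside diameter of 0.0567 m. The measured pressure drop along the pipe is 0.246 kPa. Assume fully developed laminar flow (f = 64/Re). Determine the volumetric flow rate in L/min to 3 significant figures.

For laminar flow, f = 64/Re with Re = ρVD/μ, so Darcy-Weisbach reduces to ΔP = 32μLV/D². Solving for V: V = ΔP·D²/(32μL) = 246·(0.0567)²/(32·0.00201·313) = 0.03928 m/s.
Check: Re = ρVD/μ = 799·0.03928·0.0567/0.00201 = 885.4 < 2300, so the laminar assumption holds.
Q = V·A = 0.03928·(π/4·0.0567²) = 9.919e-05 m³/s = 5.95 L/min.

Q ≈ 5.95 L/min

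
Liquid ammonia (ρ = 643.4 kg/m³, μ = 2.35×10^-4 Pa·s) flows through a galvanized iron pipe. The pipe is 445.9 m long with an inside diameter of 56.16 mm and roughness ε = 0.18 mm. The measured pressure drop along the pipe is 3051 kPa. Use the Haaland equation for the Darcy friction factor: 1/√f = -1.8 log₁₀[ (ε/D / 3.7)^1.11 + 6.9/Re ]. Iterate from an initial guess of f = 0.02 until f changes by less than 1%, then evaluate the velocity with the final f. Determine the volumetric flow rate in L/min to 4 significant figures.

Q ≈ 991.8 L/min

Rearranging Darcy-Weisbach: V = √(2·ΔP·D/(f·L·ρ)). With ε/D = 0.00018/0.05616 = 0.00321, iterate starting from f = 0.02:
  f = 0.02 → V = √(2·3.051e+06·0.05616/(0.02·445.9·643.4)) = 7.728 m/s; Re = ρVD/μ = 1.188e+06; f → 0.02681
  f = 0.02681 → V = 6.675 m/s; Re = 1.026e+06; f → 0.02683
Converged (Δf/f < 1%). With the final f = 0.02683: V = √(2·3.051e+06·0.05616/(0.02683·445.9·643.4)) = 6.673 m/s.
Q = V·A = 6.673·(π/4·0.05616²) = 0.01653 m³/s = 991.8 L/min.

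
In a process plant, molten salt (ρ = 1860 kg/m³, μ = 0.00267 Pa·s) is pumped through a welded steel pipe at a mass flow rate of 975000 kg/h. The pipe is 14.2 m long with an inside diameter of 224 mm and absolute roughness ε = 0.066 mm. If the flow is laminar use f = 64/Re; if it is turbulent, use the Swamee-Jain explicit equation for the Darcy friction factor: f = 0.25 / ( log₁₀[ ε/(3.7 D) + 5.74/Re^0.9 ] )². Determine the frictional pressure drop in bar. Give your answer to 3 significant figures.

ΔP ≈ 0.130 bar

ṁ = 975000 kg/h = 975000/3600 = 270.8 kg/s.
A = πD²/4 = π(0.224)²/4 = 0.03941 m²; mean velocity V = ṁ/(ρA) = 270.8/(1860 · 0.03941) = 3.695 m/s.
Reynolds number Re = ρVD/μ = 1860 · 3.695 · 0.224 / 0.00267 = 5.766e+05.
Re > 4000 → turbulent. Relative roughness ε/D = 6.6e-05/0.224 = 0.000295. Swamee-Jain: f = 0.25/(log₁₀[0.000295/3.7 + 5.74/5.766e+05^0.9])² = 0.25/(log₁₀[7.96e-05 + 3.75e-05])² = 0.25/(-3.931)² = 0.01618.
Darcy-Weisbach: ΔP = f(L/D)(ρV²/2) = 0.01618·(14.2/0.224)·(1860·3.695²/2) = 0.01618·63.39·1.27e+04 = 1.302e+04 Pa.
ΔP = 1.302e+04 Pa = 0.130 bar.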